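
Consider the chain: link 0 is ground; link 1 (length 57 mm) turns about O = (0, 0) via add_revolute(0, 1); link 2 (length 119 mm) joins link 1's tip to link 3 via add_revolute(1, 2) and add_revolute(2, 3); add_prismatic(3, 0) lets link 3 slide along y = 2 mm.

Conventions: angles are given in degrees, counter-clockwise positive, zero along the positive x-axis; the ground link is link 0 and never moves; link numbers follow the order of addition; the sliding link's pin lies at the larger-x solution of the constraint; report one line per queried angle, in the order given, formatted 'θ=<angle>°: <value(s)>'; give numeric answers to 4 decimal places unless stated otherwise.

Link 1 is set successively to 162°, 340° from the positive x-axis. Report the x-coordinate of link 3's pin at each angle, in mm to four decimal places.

geometry: r = 57 mm, L = 119 mm, e = 2 mm
θ=162°: crank pin P = (r cos θ, r sin θ) = (-54.210221, 17.613969)
θ=162°: h = r sin θ − e = 17.613969 − 2 = 15.613969
θ=162°: x = r cos θ + √(L² − h²) = -54.210221 + 117.971200 = 63.760978
θ=340°: crank pin P = (r cos θ, r sin θ) = (53.562479, -19.495148)
θ=340°: h = r sin θ − e = -19.495148 − 2 = -21.495148
θ=340°: x = r cos θ + √(L² − h²) = 53.562479 + 117.042550 = 170.605030

θ=162°: 63.7610
θ=340°: 170.6050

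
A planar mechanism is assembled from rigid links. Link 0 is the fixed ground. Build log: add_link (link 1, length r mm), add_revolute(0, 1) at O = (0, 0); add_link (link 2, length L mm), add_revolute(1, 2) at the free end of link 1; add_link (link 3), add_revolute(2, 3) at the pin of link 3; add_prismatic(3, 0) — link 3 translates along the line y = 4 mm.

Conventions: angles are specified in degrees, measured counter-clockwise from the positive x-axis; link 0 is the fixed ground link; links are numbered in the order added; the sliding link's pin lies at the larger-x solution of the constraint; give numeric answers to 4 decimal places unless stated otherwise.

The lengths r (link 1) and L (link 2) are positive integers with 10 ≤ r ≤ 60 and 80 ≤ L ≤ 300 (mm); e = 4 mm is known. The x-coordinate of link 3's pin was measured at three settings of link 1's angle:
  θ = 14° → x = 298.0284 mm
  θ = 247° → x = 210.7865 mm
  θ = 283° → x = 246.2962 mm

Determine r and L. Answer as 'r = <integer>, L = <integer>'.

constraint per measurement: (x − r cos θ)² + (r sin θ − e)² = L²
subtracting the θ₁ and θ₂ equations cancels the r² and L² terms:
r = (x₁² − x₂²) / (2[(x₁cos θ₁ + e sin θ₁) − (x₂cos θ₂ + e sin θ₂)]) = 59.0000 → r = 59
L² = (x₁ − r cos θ₁)² + (r sin θ₁ − e)² = 58081.0095 → L = 241.0000 → L = 241
check at θ₃=283°: x = 246.2962 (printed 246.2962) ✓

r = 59, L = 241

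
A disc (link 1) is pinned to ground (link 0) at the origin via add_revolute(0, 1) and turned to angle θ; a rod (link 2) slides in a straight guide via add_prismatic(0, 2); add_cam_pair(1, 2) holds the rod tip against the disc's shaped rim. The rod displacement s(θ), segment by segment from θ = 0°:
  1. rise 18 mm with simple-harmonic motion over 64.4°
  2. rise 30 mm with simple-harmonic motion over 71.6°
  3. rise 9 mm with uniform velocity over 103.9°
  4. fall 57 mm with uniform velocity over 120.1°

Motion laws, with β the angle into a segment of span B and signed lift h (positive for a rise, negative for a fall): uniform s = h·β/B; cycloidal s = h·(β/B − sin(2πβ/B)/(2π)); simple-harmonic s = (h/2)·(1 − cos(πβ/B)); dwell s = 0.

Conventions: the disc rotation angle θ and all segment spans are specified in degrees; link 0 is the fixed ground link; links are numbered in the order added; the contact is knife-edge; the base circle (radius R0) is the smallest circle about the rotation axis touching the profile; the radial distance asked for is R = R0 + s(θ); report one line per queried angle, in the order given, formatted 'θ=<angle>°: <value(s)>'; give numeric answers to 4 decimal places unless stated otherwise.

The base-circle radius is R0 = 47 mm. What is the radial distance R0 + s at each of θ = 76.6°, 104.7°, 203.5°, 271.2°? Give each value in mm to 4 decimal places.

segment 1 (0° to 64.4°, simple-harmonic, h = 18) is passed completely: s = 0.0000 + (18) = 18.0000
θ = 76.6° falls in segment 2 (64.4° to 136°, simple-harmonic, h = 30): β = 76.6 − 64.4 = 12.2°, B = 71.6°; Δs = 30/2·(1 − cos(π·0.1704)) = 2.0983; s = 18.0000 + 2.0983 = 20.0983
θ = 104.7° falls in segment 2 (64.4° to 136°, simple-harmonic, h = 30): β = 104.7 − 64.4 = 40.3°, B = 71.6°; Δs = 30/2·(1 − cos(π·0.5628)) = 17.9425; s = 18.0000 + 17.9425 = 35.9425
segment 2 (64.4° to 136°, simple-harmonic, h = 30) is passed completely: s = 18.0000 + (30) = 48.0000
θ = 203.5° falls in segment 3 (136° to 239.9°, uniform, h = 9): β = 203.5 − 136 = 67.5°, B = 103.9°; Δs = 9·67.5/103.9 = 5.8470; s = 48.0000 + 5.8470 = 53.8470
segment 3 (136° to 239.9°, uniform, h = 9) is passed completely: s = 48.0000 + (9) = 57.0000
θ = 271.2° falls in segment 4 (239.9° to 360°, uniform, h = -57): β = 271.2 − 239.9 = 31.3°, B = 120.1°; Δs = -57·31.3/120.1 = -14.8551; s = 57.0000 − 14.8551 = 42.1449
θ=76.6°: R = R0 + s = 47 + 20.0983 = 67.0983
θ=104.7°: R = R0 + s = 47 + 35.9425 = 82.9425
θ=203.5°: R = R0 + s = 47 + 53.8470 = 100.8470
θ=271.2°: R = R0 + s = 47 + 42.1449 = 89.1449

θ=76.6°: 67.0983
θ=104.7°: 82.9425
θ=203.5°: 100.8470
θ=271.2°: 89.1449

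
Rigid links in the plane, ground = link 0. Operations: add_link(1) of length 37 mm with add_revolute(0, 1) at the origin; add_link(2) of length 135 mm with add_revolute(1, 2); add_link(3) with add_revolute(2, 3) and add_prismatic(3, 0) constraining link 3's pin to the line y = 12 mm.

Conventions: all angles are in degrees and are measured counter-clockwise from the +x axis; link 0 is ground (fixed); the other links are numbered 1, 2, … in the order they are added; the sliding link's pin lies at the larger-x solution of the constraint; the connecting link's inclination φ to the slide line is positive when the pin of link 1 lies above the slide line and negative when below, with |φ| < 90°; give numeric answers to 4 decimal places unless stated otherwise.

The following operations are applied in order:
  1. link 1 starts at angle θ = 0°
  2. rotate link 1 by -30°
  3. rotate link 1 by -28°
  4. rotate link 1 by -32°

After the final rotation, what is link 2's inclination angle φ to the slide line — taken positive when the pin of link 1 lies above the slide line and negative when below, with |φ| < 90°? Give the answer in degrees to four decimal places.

geometry: r = 37 mm, L = 135 mm, e = 12 mm; θ starts at 0°
rotate link 1 by -30°: θ ← 0° -30° = -30°
rotate link 1 by -28°: θ ← -30° -28° = -58°
rotate link 1 by -32°: θ ← -58° -32° = -90°
h = r sin θ − e = -37.000000 − 12 = -49.000000
sin φ = h / L = -49.000000 / 135 = -0.36296296
φ = arcsin(-0.36296296) = -21.282274°

-21.2823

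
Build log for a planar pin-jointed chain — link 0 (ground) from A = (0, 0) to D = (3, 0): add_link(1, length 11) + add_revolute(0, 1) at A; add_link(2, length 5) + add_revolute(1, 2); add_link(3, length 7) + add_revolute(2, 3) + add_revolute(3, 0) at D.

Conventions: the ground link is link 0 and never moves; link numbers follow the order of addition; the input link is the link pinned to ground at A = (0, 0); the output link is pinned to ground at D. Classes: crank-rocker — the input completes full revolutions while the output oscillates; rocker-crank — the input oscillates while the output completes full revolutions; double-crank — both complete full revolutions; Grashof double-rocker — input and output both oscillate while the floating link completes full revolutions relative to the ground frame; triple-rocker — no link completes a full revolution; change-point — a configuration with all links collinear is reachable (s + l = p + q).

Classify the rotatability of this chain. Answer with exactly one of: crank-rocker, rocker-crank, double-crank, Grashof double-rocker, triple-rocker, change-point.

lengths: ground=3, input=11, coupler=5, output=7
sorted: s=3 (shortest), l=11 (longest), p+q=12
s + l = 14 vs p + q = 12
s + l > p + q → non-Grashof → no link fully rotates → triple-rocker

triple-rocker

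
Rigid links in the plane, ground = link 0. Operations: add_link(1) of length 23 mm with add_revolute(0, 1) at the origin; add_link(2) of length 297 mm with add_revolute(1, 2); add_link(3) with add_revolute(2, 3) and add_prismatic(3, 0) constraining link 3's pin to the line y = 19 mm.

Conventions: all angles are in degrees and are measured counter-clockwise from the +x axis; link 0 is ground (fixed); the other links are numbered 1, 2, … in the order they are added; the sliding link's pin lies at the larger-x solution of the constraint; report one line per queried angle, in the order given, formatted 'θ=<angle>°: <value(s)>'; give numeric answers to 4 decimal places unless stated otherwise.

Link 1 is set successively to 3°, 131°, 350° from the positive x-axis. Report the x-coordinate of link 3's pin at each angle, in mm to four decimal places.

geometry: r = 23 mm, L = 297 mm, e = 19 mm
θ=3°: crank pin P = (r cos θ, r sin θ) = (22.968479, 1.203727)
θ=3°: h = r sin θ − e = 1.203727 − 19 = -17.796273
θ=3°: x = r cos θ + √(L² − h²) = 22.968479 + 296.466343 = 319.434823
θ=131°: crank pin P = (r cos θ, r sin θ) = (-15.089358, 17.358320)
θ=131°: h = r sin θ − e = 17.358320 − 19 = -1.641680
θ=131°: x = r cos θ + √(L² − h²) = -15.089358 + 296.995463 = 281.906105
θ=350°: crank pin P = (r cos θ, r sin θ) = (22.650578, -3.993908)
θ=350°: h = r sin θ − e = -3.993908 − 19 = -22.993908
θ=350°: x = r cos θ + √(L² − h²) = 22.650578 + 296.108561 = 318.759140

θ=3°: 319.4348
θ=131°: 281.9061
θ=350°: 318.7591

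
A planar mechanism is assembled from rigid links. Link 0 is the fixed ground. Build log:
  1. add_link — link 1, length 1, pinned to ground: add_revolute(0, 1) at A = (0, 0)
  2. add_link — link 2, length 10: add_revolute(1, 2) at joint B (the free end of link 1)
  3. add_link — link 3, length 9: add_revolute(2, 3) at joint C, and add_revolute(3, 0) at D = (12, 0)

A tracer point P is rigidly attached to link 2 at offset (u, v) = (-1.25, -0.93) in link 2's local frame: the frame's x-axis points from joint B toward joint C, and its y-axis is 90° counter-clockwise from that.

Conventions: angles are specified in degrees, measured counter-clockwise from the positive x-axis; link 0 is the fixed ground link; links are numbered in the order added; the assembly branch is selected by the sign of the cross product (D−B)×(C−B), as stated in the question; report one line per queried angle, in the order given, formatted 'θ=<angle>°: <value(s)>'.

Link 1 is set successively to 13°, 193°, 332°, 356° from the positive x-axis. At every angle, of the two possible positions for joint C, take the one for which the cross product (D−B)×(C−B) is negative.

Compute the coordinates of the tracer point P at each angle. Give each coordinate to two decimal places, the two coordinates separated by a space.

A=(0,0), D=(12.00,0)
θ=13°: B = A + 1.00·(cos13°, sin13°) = (0.9744, 0.2250)
θ=13°: |BD| = 11.0279
θ=13°: circle(B,10.00) ∩ circle(D,9.00): a=6.3754, h=7.7042
θ=13°:   candidates: C₊=(7.5056,7.7975) cross=84.961; C₋=(7.1913,-7.6077) cross=-84.961
θ=13°:   branch - wants cross < 0 → take C=(7.1913,-7.6077) (cross=-84.961)
θ=13°: ex = (C−B)/|BC| = (0.6217,-0.7833); ey = (0.7833,0.6217)
θ=13°: P = B + -1.25·ex + -0.93·ey = (-0.5312,0.6259)
θ=193°: B = A + 1.00·(cos193°, sin193°) = (-0.9744, -0.2250)
θ=193°: |BD| = 12.9763
θ=193°: circle(B,10.00) ∩ circle(D,9.00): a=7.2203, h=6.9187
θ=193°:   candidates: C₊=(6.1249,6.8178) cross=89.779; C₋=(6.3647,-7.0174) cross=-89.779
θ=193°:   branch - wants cross < 0 → take C=(6.3647,-7.0174) (cross=-89.779)
θ=193°: ex = (C−B)/|BC| = (0.7339,-0.6792); ey = (0.6792,0.7339)
θ=193°: P = B + -1.25·ex + -0.93·ey = (-2.5235,-0.0584)
θ=332°: B = A + 1.00·(cos332°, sin332°) = (0.8829, -0.4695)
θ=332°: |BD| = 11.1270
θ=332°: circle(B,10.00) ∩ circle(D,9.00): a=6.4173, h=7.6693
θ=332°:   candidates: C₊=(6.9709,7.4638) cross=85.336; C₋=(7.6181,-7.8612) cross=-85.336
θ=332°:   branch - wants cross < 0 → take C=(7.6181,-7.8612) (cross=-85.336)
θ=332°: ex = (C−B)/|BC| = (0.6735,-0.7392); ey = (0.7392,0.6735)
θ=332°: P = B + -1.25·ex + -0.93·ey = (-0.6464,-0.1719)
θ=356°: B = A + 1.00·(cos356°, sin356°) = (0.9976, -0.0698)
θ=356°: |BD| = 11.0027
θ=356°: circle(B,10.00) ∩ circle(D,9.00): a=6.3648, h=7.7130
θ=356°:   candidates: C₊=(7.3133,7.6834) cross=84.863; C₋=(7.4111,-7.7422) cross=-84.863
θ=356°:   branch - wants cross < 0 → take C=(7.4111,-7.7422) (cross=-84.863)
θ=356°: ex = (C−B)/|BC| = (0.6414,-0.7672); ey = (0.7672,0.6414)
θ=356°: P = B + -1.25·ex + -0.93·ey = (-0.5177,0.2928)

θ=13°: -0.53 0.63
θ=193°: -2.52 -0.06
θ=332°: -0.65 -0.17
θ=356°: -0.52 0.29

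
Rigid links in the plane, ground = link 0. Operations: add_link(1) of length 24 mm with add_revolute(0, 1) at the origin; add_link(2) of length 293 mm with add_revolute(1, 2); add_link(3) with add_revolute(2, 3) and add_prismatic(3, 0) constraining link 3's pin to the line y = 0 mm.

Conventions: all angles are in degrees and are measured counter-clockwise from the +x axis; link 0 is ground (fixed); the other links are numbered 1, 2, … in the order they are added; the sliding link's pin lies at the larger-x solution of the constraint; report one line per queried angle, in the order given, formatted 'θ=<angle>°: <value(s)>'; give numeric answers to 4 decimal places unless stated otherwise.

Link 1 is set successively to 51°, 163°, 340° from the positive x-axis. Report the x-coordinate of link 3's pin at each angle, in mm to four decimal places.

geometry: r = 24 mm, L = 293 mm, e = 0 mm
θ=51°: crank pin P = (r cos θ, r sin θ) = (15.103689, 18.651503)
θ=51°: h = r sin θ − e = 18.651503 − 0 = 18.651503
θ=51°: x = r cos θ + √(L² − h²) = 15.103689 + 292.405748 = 307.509437
θ=163°: crank pin P = (r cos θ, r sin θ) = (-22.951314, 7.016921)
θ=163°: h = r sin θ − e = 7.016921 − 0 = 7.016921
θ=163°: x = r cos θ + √(L² − h²) = -22.951314 + 292.915965 = 269.964651
θ=340°: crank pin P = (r cos θ, r sin θ) = (22.552623, -8.208483)
θ=340°: h = r sin θ − e = -8.208483 − 0 = -8.208483
θ=340°: x = r cos θ + √(L² − h²) = 22.552623 + 292.884996 = 315.437619

θ=51°: 307.5094
θ=163°: 269.9647
θ=340°: 315.4376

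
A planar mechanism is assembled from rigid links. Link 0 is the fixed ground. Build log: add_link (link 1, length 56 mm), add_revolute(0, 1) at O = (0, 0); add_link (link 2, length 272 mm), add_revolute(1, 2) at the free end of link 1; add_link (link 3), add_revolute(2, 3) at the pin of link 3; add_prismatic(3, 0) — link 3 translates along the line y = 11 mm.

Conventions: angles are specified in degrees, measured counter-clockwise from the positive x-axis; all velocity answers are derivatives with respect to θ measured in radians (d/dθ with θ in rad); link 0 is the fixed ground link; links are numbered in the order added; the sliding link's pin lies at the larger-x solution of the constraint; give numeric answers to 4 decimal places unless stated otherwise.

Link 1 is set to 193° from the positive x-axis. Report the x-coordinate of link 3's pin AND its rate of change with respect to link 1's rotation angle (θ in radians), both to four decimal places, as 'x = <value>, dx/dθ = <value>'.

geometry: r = 56 mm, L = 272 mm, e = 11 mm
crank pin P = (r cos θ, r sin θ) = (-54.564724, -12.597259)
h = r sin θ − e = -12.597259 − 11 = -23.597259
x = r cos θ + √(L² − h²) = -54.564724 + 270.974481 = 216.409757
dx/dθ = −r sin θ − h·r cos θ/√(L² − h²) (θ in radians; h = -23.597259) = 7.845602

x = 216.4098, dx/dθ = 7.8456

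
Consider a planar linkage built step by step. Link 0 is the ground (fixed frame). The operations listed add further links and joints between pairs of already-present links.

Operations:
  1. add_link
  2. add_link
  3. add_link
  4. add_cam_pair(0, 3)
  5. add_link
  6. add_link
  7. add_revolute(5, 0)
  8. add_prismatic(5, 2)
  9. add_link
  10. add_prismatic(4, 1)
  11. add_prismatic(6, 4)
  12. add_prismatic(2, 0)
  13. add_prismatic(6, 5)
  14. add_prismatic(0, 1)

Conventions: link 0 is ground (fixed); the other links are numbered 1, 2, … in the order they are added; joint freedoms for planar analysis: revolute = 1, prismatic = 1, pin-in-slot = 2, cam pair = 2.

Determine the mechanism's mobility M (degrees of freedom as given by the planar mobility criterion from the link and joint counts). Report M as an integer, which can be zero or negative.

ground; <1,0,0>
#1 <2,0,0>
#2 <3,0,0>
#3 <4,0,0>
C:0↔3 J2 <4,0,1>
#4 <5,0,1>
#5 <6,0,1>
R:5↔0 J1 <6,1,1>
P:5↔2 J1 <6,2,1>
#6 <7,2,1>
P:4↔1 J1 <7,3,1>
P:6↔4 J1 <7,4,1>
P:2↔0 J1 <7,5,1>
P:6↔5 J1 <7,6,1>
P:0↔1 J1 <7,7,1>
3×6 − 2×7 − 1×1 = 3

M = 3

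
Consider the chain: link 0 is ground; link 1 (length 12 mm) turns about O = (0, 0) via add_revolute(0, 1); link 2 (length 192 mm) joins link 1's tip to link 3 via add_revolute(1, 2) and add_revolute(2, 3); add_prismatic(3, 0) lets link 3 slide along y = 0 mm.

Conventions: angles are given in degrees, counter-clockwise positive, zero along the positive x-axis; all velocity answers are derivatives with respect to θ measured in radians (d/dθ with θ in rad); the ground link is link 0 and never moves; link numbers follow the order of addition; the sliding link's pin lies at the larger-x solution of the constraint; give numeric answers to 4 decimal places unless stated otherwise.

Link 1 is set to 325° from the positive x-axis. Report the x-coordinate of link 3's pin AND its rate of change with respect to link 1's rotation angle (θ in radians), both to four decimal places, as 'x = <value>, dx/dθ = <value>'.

geometry: r = 12 mm, L = 192 mm, e = 0 mm
crank pin P = (r cos θ, r sin θ) = (9.829825, -6.882917)
h = r sin θ − e = -6.882917 − 0 = -6.882917
x = r cos θ + √(L² − h²) = 9.829825 + 191.876589 = 201.706414
dx/dθ = −r sin θ − h·r cos θ/√(L² − h²) (θ in radians; h = -6.882917) = 7.235529

x = 201.7064, dx/dθ = 7.2355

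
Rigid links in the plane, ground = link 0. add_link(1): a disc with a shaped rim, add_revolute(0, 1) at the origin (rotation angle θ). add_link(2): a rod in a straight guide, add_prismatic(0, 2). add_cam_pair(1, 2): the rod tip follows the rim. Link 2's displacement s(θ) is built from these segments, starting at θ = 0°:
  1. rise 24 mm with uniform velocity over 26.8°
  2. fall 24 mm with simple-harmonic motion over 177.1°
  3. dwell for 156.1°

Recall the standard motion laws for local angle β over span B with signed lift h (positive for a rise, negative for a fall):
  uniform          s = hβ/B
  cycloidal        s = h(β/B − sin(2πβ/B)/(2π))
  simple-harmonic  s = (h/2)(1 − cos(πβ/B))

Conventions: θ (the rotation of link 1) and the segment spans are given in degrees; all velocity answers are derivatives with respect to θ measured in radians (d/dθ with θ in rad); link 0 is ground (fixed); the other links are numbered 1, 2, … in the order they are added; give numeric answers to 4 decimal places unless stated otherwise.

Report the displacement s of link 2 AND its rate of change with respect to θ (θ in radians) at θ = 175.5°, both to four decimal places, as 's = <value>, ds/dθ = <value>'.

segment 1 (0° to 26.8°, uniform, h = 24) is passed completely: s = 0.0000 + (24) = 24.0000
θ = 175.5° falls in segment 2 (26.8° to 203.9°, simple-harmonic, h = -24): β = 175.5 − 26.8 = 148.7°, B = 177.1°; Δs = -24/2·(1 − cos(π·0.8396)) = -22.5091; s = 24.0000 − 22.5091 = 1.4909
velocity in seg [26.8°–203.9°] (simple-harmonic), θ in radians: β = 148.7° = 2.5953 rad, B = 177.1° = 3.0910 rad; ds/dθ = (πh/(2B)) sin(πβ/B) = (π·(-24)/(2·3.0910)) sin(π·0.8396) = -5.887838 mm/rad

s = 1.4909, ds/dθ = -5.8878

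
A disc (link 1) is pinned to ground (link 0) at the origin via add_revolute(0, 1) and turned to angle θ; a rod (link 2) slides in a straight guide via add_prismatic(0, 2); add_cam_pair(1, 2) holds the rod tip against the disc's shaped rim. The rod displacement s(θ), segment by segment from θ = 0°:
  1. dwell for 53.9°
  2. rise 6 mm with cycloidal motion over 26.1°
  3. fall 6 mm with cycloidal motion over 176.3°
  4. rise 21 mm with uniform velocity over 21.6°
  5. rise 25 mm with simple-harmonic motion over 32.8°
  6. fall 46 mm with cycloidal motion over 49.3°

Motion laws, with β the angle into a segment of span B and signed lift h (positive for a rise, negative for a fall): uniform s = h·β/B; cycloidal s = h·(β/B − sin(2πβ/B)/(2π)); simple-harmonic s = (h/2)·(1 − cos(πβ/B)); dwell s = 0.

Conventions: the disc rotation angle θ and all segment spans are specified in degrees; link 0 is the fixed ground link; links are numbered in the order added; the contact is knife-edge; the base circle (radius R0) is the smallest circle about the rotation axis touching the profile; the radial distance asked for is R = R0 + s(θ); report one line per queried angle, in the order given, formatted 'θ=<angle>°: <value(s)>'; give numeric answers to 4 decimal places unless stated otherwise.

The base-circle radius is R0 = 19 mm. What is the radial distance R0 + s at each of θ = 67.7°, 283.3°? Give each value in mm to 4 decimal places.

segment 1 (0° to 53.9°, dwell): s unchanged at 0.0000
θ = 67.7° falls in segment 2 (53.9° to 80°, cycloidal, h = 6): β = 67.7 − 53.9 = 13.8°, B = 26.1°; Δs = 6·(0.5287 − sin(2π·0.5287)/(2π)) = 3.3439; s = 0.0000 + 3.3439 = 3.3439
segment 2 (53.9° to 80°, cycloidal, h = 6) is passed completely: s = 0.0000 + (6) = 6.0000
segment 3 (80° to 256.3°, cycloidal, h = -6) is passed completely: s = 6.0000 + (-6) = 0.0000
segment 4 (256.3° to 277.9°, uniform, h = 21) is passed completely: s = 0.0000 + (21) = 21.0000
θ = 283.3° falls in segment 5 (277.9° to 310.7°, simple-harmonic, h = 25): β = 283.3 − 277.9 = 5.4°, B = 32.8°; Δs = 25/2·(1 − cos(π·0.1646)) = 1.6350; s = 21.0000 + 1.6350 = 22.6350
θ=67.7°: R = R0 + s = 19 + 3.3439 = 22.3439
θ=283.3°: R = R0 + s = 19 + 22.6350 = 41.6350

θ=67.7°: 22.3439
θ=283.3°: 41.6350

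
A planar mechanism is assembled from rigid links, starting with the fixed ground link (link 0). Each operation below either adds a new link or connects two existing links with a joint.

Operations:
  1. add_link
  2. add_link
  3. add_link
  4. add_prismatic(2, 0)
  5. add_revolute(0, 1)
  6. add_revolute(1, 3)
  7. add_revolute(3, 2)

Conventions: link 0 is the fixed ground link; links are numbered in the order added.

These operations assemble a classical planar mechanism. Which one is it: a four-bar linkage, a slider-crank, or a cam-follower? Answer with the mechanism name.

links: 4 (incl. ground); joints: 3 revolute, 1 prismatic, 0 higher (cam) pair, forming one closed loop
4 links, 3 revolutes + 1 prismatic in one loop → slider-crank

slider-crank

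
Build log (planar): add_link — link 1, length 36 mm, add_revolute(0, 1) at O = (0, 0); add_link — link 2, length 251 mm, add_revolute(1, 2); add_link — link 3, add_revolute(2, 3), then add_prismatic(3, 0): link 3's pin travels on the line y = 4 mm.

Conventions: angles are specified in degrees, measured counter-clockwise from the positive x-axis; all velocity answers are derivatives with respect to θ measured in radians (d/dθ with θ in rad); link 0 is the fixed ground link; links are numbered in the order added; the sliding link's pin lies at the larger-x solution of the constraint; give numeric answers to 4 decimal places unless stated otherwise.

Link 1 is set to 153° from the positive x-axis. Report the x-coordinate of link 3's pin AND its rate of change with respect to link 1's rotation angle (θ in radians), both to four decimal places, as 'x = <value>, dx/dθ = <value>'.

geometry: r = 36 mm, L = 251 mm, e = 4 mm
crank pin P = (r cos θ, r sin θ) = (-32.076235, 16.343658)
h = r sin θ − e = 16.343658 − 4 = 12.343658
x = r cos θ + √(L² − h²) = -32.076235 + 250.696299 = 218.620064
dx/dθ = −r sin θ − h·r cos θ/√(L² − h²) (θ in radians; h = 12.343658) = -14.764305

x = 218.6201, dx/dθ = -14.7643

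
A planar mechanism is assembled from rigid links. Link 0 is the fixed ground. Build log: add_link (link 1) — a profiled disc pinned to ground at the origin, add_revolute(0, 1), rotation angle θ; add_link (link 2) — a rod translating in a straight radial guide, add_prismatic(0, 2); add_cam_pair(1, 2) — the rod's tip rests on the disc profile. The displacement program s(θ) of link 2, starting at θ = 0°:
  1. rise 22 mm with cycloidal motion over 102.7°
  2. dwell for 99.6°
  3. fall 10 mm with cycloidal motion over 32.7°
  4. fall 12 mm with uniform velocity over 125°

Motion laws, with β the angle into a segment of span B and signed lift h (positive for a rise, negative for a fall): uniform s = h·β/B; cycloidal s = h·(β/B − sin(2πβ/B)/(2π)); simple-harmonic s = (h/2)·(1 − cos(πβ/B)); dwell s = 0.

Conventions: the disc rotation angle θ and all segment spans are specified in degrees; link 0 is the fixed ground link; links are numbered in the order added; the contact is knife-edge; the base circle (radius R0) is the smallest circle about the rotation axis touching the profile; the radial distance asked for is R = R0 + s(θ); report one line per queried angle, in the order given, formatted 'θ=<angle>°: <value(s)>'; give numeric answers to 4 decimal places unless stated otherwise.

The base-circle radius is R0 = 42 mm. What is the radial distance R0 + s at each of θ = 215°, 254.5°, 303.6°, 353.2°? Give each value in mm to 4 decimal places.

seg 1 [0°–102.7°] cycloidal, h=22: full span → s += 22 → s = 22.0000
seg 2 [102.7°–202.3°] dwell: s stays 22.0000
seg 3 [202.3°–235°] cycloidal, h=-10: θ=215° here. β=12.7, B=32.7. -10·(0.3884 − sin(2π·0.3884)/(2π)) = -2.8569 → s = 19.1431
seg 3 [202.3°–235°] cycloidal, h=-10: full span → s += -10 → s = 12.0000
seg 4 [235°–360°] uniform, h=-12: θ=254.5° here. β=19.5, B=125. -12·19.5/125 = -1.8720 → s = 10.1280
seg 4 [235°–360°] uniform, h=-12: θ=303.6° here. β=68.6, B=125. -12·68.6/125 = -6.5856 → s = 5.4144
seg 4 [235°–360°] uniform, h=-12: θ=353.2° here. β=118.2, B=125. -12·118.2/125 = -11.3472 → s = 0.6528
θ=215°: R = R0 + s = 42 + 19.1431 = 61.1431
θ=254.5°: R = R0 + s = 42 + 10.1280 = 52.1280
θ=303.6°: R = R0 + s = 42 + 5.4144 = 47.4144
θ=353.2°: R = R0 + s = 42 + 0.6528 = 42.6528

θ=215°: 61.1431
θ=254.5°: 52.1280
θ=303.6°: 47.4144
θ=353.2°: 42.6528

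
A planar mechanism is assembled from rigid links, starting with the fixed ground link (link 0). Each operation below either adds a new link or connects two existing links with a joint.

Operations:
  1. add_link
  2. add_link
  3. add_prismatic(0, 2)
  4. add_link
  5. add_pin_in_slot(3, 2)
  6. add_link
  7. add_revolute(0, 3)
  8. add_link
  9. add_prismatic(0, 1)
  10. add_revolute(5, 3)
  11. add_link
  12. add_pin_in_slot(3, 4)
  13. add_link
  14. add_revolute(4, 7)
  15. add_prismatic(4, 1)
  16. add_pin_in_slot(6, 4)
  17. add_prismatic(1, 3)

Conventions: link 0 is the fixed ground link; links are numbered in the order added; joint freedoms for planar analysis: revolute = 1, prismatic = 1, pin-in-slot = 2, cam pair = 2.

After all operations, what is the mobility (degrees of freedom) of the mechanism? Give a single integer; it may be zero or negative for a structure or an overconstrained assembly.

link 0 = ground. State L|J1|J2 = 1|0|0
+link1  2|0|0
+link2  3|0|0
P(0,2) f=1→J1  3|1|0
+link3  4|1|0
PS(3,2) f=2→J2  4|1|1
+link4  5|1|1
R(0,3) f=1→J1  5|2|1
+link5  6|2|1
P(0,1) f=1→J1  6|3|1
R(5,3) f=1→J1  6|4|1
+link6  7|4|1
PS(3,4) f=2→J2  7|4|2
+link7  8|4|2
R(4,7) f=1→J1  8|5|2
P(4,1) f=1→J1  8|6|2
PS(6,4) f=2→J2  8|6|3
P(1,3) f=1→J1  8|7|3
M = 3(8−1)−2·7−3 = 21−14−3 = 4

M = 4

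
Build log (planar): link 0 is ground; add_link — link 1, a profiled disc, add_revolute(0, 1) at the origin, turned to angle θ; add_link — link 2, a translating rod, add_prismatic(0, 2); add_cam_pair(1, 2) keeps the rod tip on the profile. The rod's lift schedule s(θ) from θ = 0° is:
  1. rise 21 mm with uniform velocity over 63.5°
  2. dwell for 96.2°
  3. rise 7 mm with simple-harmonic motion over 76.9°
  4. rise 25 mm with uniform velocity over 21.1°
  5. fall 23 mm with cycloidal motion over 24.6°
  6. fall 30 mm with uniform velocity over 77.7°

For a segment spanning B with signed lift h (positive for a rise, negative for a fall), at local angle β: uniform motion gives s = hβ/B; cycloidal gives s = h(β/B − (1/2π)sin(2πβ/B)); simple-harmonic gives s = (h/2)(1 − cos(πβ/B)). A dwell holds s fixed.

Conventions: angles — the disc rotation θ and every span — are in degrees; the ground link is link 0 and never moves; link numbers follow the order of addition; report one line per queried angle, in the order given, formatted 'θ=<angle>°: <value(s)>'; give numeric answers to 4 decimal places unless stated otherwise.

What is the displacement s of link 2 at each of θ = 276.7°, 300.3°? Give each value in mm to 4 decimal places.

seg 1 [0°–63.5°] uniform, h=21: full span → s += 21 → s = 21.0000
seg 2 [63.5°–159.7°] dwell: s stays 21.0000
seg 3 [159.7°–236.6°] simple-harmonic, h=7: full span → s += 7 → s = 28.0000
seg 4 [236.6°–257.7°] uniform, h=25: full span → s += 25 → s = 53.0000
seg 5 [257.7°–282.3°] cycloidal, h=-23: θ=276.7° here. β=19, B=24.6. -23·(0.7724 − sin(2π·0.7724)/(2π)) = -21.3887 → s = 31.6113
seg 5 [257.7°–282.3°] cycloidal, h=-23: full span → s += -23 → s = 30.0000
seg 6 [282.3°–360°] uniform, h=-30: θ=300.3° here. β=18, B=77.7. -30·18/77.7 = -6.9498 → s = 23.0502

θ=276.7°: 31.6113
θ=300.3°: 23.0502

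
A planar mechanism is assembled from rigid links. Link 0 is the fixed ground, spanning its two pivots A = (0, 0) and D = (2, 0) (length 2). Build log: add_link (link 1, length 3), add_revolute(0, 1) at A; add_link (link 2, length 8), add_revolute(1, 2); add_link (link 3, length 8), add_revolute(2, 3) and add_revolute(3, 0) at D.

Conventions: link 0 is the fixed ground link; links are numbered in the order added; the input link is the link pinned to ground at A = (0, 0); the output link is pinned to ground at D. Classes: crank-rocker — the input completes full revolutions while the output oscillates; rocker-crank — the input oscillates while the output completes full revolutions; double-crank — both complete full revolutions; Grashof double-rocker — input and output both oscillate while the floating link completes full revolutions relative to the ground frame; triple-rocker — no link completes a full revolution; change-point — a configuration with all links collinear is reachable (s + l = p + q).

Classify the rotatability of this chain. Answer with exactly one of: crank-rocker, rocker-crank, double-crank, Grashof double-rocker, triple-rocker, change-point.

lengths: ground=2, input=3, coupler=8, output=8
sorted: s=2 (shortest), l=8 (longest), p+q=11
s + l = 10 vs p + q = 11
s + l < p + q (Grashof) with shortest = ground link → double-crank

double-crank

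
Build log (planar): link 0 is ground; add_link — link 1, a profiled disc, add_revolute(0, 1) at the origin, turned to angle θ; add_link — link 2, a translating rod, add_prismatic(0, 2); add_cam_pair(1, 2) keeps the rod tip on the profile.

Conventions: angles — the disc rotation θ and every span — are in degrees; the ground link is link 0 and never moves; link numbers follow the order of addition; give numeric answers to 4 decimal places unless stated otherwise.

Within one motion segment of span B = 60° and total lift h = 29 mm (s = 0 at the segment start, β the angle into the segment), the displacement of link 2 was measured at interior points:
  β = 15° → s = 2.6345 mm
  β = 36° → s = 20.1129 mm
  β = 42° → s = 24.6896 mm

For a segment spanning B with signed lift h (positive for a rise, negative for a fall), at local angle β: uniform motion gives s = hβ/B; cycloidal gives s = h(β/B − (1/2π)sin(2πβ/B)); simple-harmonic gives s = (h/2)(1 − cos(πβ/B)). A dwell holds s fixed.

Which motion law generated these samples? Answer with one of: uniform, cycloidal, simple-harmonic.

candidates at β/B = r: uniform s = h·r (linear in β); cycloidal s = h·(r − sin(2πr)/(2π)); simple-harmonic s = (h/2)(1 − cos(πr))
β=15°: printed 2.6345 | uniform 7.2500, cycloidal 2.6345, simple-harmonic 4.2470
β=36°: printed 20.1129 | uniform 17.4000, cycloidal 20.1129, simple-harmonic 18.9807
β=42°: printed 24.6896 | uniform 20.3000, cycloidal 24.6896, simple-harmonic 23.0229
only one law matches every sample → cycloidal

cycloidal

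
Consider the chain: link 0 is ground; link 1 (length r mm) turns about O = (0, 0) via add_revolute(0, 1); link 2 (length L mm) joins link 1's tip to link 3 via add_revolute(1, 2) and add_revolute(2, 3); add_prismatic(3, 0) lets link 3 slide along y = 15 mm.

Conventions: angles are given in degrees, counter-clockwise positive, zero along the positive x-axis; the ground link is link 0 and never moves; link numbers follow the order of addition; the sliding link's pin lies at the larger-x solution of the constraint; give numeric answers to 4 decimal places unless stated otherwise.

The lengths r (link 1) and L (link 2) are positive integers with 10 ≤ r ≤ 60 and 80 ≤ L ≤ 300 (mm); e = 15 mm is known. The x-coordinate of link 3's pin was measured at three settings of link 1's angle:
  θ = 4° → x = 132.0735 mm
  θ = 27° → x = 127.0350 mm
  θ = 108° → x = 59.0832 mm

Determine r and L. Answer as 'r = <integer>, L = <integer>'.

constraint per measurement: (x − r cos θ)² + (r sin θ − e)² = L²
subtracting the θ₁ and θ₂ equations cancels the r² and L² terms:
r = (x₁² − x₂²) / (2[(x₁cos θ₁ + e sin θ₁) − (x₂cos θ₂ + e sin θ₂)]) = 50.9998 → r = 51
L² = (x₁ − r cos θ₁)² + (r sin θ₁ − e)² = 6724.0009 → L = 82.0000 → L = 82
check at θ₃=108°: x = 59.0832 (printed 59.0832) ✓

r = 51, L = 82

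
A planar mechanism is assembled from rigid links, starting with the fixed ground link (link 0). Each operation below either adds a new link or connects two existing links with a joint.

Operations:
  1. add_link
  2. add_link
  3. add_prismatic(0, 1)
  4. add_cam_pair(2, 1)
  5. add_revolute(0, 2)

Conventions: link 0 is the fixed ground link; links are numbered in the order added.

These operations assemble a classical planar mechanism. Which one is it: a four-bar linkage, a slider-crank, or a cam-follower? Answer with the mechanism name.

links: 3 (incl. ground); joints: 1 revolute, 1 prismatic, 1 higher (cam) pair, forming one closed loop
3 links, revolute + prismatic + higher pair in one loop → cam-follower

cam-follower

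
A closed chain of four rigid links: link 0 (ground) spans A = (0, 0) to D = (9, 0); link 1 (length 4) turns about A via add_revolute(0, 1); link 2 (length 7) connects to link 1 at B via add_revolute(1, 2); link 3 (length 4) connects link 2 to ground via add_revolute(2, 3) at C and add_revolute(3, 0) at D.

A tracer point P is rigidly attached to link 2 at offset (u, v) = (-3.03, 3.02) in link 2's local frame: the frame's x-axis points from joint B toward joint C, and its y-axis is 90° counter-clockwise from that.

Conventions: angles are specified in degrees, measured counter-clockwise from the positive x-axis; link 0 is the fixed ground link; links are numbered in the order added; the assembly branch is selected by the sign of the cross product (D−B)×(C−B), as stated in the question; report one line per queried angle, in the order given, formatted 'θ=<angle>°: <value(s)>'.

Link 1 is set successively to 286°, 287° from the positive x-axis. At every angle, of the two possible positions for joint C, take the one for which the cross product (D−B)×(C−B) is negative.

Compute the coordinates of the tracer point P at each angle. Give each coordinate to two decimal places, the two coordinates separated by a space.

A=(0,0), D=(9.00,0)
θ=286°: B = A + 4.00·(cos286°, sin286°) = (1.1025, -3.8450)
θ=286°: |BD| = 8.7837
θ=286°: circle(B,7.00) ∩ circle(D,4.00): a=6.2703, h=3.1117
θ=286°:   candidates: C₊=(5.3781,1.6975) cross=27.333; C₋=(8.1023,-3.8980) cross=-27.333
θ=286°:   branch - wants cross < 0 → take C=(8.1023,-3.8980) (cross=-27.333)
θ=286°: ex = (C−B)/|BC| = (1.0000,-0.0076); ey = (0.0076,1.0000)
θ=286°: P = B + -3.03·ex + 3.02·ey = (-1.9045,-0.8022)
θ=287°: B = A + 4.00·(cos287°, sin287°) = (1.1695, -3.8252)
θ=287°: |BD| = 8.7149
θ=287°: circle(B,7.00) ∩ circle(D,4.00): a=6.2508, h=3.1509
θ=287°:   candidates: C₊=(5.4029,1.7496) cross=27.460; C₋=(8.1689,-3.9127) cross=-27.460
θ=287°:   branch - wants cross < 0 → take C=(8.1689,-3.9127) (cross=-27.460)
θ=287°: ex = (C−B)/|BC| = (0.9999,-0.0125); ey = (0.0125,0.9999)
θ=287°: P = B + -3.03·ex + 3.02·ey = (-1.8225,-0.7676)

θ=286°: -1.90 -0.80
θ=287°: -1.82 -0.77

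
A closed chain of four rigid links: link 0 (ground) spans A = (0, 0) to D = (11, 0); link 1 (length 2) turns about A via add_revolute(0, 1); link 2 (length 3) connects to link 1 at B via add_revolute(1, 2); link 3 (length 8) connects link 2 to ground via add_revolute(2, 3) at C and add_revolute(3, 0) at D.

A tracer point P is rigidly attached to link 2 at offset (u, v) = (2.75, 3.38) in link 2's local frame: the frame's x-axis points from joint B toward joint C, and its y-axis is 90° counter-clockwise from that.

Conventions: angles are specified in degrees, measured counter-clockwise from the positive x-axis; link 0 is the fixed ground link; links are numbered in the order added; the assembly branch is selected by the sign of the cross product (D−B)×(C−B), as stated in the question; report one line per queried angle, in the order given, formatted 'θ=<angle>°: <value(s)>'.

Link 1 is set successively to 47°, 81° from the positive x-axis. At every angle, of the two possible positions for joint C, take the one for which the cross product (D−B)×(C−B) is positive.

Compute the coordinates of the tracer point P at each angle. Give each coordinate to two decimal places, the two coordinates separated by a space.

A=(0,0), D=(11.00,0)
θ=47°: B = A + 2.00·(cos47°, sin47°) = (1.3640, 1.4627)
θ=47°: |BD| = 9.7464
θ=47°: circle(B,3.00) ∩ circle(D,8.00): a=2.0516, h=2.1888
θ=47°:   candidates: C₊=(3.7209,3.3188) cross=21.333; C₋=(3.0639,-1.0092) cross=-21.333
θ=47°:   branch + wants cross > 0 → take C=(3.7209,3.3188) (cross=21.333)
θ=47°: ex = (C−B)/|BC| = (0.7856,0.6187); ey = (-0.6187,0.7856)
θ=47°: P = B + 2.75·ex + 3.38·ey = (1.4333,5.8196)
θ=81°: B = A + 2.00·(cos81°, sin81°) = (0.3129, 1.9754)
θ=81°: |BD| = 10.8682
θ=81°: circle(B,3.00) ∩ circle(D,8.00): a=2.9038, h=0.7538
θ=81°:   candidates: C₊=(3.3053,2.1888) cross=8.192; C₋=(3.0312,0.7063) cross=-8.192
θ=81°:   branch + wants cross > 0 → take C=(3.3053,2.1888) (cross=8.192)
θ=81°: ex = (C−B)/|BC| = (0.9975,0.0712); ey = (-0.0712,0.9975)
θ=81°: P = B + 2.75·ex + 3.38·ey = (2.8154,5.5425)

θ=47°: 1.43 5.82
θ=81°: 2.82 5.54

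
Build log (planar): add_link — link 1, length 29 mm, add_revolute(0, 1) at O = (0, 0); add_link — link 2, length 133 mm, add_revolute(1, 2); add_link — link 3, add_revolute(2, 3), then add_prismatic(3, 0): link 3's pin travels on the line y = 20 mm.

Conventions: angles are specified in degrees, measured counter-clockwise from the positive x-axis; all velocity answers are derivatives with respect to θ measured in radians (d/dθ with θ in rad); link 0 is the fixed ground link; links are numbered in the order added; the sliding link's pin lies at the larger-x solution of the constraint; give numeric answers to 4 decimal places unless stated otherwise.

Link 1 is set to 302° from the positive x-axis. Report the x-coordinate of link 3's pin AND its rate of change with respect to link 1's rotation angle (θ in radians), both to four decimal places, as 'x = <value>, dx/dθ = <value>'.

geometry: r = 29 mm, L = 133 mm, e = 20 mm
crank pin P = (r cos θ, r sin θ) = (15.367659, -24.593395)
h = r sin θ − e = -24.593395 − 20 = -44.593395
x = r cos θ + √(L² − h²) = 15.367659 + 125.301353 = 140.669012
dx/dθ = −r sin θ − h·r cos θ/√(L² − h²) (θ in radians; h = -44.593395) = 30.062578

x = 140.6690, dx/dθ = 30.0626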